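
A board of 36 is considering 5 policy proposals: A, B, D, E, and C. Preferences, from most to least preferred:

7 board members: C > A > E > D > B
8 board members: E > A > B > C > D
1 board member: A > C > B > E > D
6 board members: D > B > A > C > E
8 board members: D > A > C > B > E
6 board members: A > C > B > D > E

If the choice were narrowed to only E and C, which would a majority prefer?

Voters preferring E to C: 8; preferring C to E: 28.
C wins the head-to-head.

C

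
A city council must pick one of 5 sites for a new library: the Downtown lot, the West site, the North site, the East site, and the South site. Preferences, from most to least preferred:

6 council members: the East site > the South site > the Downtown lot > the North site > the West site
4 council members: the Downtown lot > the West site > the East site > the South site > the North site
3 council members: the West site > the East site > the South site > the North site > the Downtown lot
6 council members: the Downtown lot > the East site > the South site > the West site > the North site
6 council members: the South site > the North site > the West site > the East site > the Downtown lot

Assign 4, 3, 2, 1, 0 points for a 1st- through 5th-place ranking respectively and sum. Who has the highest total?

the Downtown lot: 6·2 + 4·4 + 3·0 + 6·4 + 6·0 = 52
the West site: 6·0 + 4·3 + 3·4 + 6·1 + 6·2 = 42
the North site: 6·1 + 4·0 + 3·1 + 6·0 + 6·3 = 27
the East site: 6·4 + 4·2 + 3·3 + 6·3 + 6·1 = 65
the South site: 6·3 + 4·1 + 3·2 + 6·2 + 6·4 = 64
the East site has the highest Borda score (65).

the East site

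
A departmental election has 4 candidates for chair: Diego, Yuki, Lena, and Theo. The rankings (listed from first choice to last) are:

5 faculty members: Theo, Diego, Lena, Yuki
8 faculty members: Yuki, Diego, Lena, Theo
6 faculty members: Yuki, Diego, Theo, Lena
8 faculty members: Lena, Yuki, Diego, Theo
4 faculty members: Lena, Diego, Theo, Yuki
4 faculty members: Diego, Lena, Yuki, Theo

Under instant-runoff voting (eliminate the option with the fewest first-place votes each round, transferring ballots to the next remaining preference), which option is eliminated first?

Round 1: Diego 4, Yuki 14, Lena 12, Theo 5. Eliminate Diego.

Diego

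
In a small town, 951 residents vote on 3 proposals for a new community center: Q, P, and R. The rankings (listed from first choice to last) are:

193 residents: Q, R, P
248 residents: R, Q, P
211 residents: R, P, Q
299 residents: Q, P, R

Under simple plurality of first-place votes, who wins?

Q

First-place votes: Q 492, P 0, R 459.
Q has the most first-place votes.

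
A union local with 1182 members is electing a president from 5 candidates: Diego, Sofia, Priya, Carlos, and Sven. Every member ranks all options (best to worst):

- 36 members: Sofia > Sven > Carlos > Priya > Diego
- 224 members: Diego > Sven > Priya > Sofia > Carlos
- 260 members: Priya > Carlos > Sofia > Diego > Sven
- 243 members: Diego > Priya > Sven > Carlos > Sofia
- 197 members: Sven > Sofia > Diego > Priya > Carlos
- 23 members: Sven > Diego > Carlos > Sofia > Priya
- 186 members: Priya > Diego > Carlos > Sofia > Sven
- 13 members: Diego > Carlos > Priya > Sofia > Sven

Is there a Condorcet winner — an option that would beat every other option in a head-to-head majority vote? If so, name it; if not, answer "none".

Diego vs Sofia: 689–493 for Diego.
Diego vs Priya: 700–482 for Diego.
Diego vs Carlos: 886–296 for Diego.
Diego vs Sven: 926–256 for Diego.
Diego beats every other option head-to-head.

Diego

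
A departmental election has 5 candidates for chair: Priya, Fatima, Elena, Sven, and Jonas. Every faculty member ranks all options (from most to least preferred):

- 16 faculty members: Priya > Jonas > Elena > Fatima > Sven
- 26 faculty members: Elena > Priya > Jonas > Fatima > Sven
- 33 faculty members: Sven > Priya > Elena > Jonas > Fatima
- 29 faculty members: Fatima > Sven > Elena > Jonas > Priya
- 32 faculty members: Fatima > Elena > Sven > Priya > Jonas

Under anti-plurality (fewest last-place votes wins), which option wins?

Last-place votes: Priya 29, Fatima 33, Elena 0, Sven 42, Jonas 32.
Elena is ranked last by the fewest voters, so Elena wins.

Elena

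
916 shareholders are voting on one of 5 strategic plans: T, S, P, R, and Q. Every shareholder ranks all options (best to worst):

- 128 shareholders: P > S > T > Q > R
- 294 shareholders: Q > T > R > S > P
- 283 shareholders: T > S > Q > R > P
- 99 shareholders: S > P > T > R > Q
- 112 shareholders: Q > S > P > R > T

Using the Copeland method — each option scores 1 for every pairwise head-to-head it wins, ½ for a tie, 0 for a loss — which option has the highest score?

T: beats S, P, R, and Q → score 4.
S: beats P, R, and Q; loses to T → score 3.
P: loses to T, S, R, and Q → score 0.
R: beats P; loses to T, S, and Q → score 1.
Q: beats P and R; loses to T and S → score 2.
T has the best pairwise record.

T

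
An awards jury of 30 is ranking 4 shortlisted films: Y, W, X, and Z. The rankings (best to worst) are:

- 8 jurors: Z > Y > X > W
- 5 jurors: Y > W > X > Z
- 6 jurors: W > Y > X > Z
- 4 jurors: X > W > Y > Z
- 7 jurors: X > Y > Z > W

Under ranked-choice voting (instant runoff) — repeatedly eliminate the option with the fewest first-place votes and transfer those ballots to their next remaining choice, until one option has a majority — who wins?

Round 1: Y 5, W 6, X 11, Z 8. Eliminate Y.
Round 2: W 11, X 11, Z 8. Eliminate Z.
Round 3: W 11, X 19. X has a majority.

X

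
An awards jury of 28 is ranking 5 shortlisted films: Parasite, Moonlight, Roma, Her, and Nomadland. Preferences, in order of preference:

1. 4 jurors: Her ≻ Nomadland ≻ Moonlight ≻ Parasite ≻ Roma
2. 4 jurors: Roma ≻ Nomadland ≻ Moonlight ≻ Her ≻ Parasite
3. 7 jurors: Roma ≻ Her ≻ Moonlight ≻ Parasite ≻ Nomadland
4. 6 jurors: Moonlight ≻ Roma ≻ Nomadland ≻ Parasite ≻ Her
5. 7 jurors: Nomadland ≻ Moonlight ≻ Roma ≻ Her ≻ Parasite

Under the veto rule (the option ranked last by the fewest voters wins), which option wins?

Last-place votes: Parasite 11, Moonlight 0, Roma 4, Her 6, Nomadland 7.
Moonlight is ranked last by the fewest voters, so Moonlight wins.

Moonlight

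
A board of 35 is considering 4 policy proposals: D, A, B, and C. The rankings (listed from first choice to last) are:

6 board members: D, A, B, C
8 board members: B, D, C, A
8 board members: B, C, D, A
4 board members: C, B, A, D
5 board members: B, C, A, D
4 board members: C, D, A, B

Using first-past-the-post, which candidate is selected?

First-place votes: D 6, A 0, B 21, C 8.
B has the most first-place votes.

B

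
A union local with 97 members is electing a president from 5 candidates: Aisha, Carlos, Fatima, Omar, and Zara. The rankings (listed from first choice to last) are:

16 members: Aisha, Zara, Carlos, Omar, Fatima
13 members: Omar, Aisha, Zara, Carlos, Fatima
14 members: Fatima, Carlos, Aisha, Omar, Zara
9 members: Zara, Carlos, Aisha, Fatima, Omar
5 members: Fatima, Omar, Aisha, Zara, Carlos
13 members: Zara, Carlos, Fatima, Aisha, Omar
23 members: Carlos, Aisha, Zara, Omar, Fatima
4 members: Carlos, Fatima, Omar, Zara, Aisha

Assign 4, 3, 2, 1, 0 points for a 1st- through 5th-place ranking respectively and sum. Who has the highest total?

Aisha: 16·4 + 13·3 + 14·2 + 9·2 + 5·2 + 13·1 + 23·3 + 4·0 = 241
Carlos: 16·2 + 13·1 + 14·3 + 9·3 + 5·0 + 13·3 + 23·4 + 4·4 = 261
Fatima: 16·0 + 13·0 + 14·4 + 9·1 + 5·4 + 13·2 + 23·0 + 4·3 = 123
Omar: 16·1 + 13·4 + 14·1 + 9·0 + 5·3 + 13·0 + 23·1 + 4·2 = 128
Zara: 16·3 + 13·2 + 14·0 + 9·4 + 5·1 + 13·4 + 23·2 + 4·1 = 217
Carlos has the highest Borda score (261).

Carlos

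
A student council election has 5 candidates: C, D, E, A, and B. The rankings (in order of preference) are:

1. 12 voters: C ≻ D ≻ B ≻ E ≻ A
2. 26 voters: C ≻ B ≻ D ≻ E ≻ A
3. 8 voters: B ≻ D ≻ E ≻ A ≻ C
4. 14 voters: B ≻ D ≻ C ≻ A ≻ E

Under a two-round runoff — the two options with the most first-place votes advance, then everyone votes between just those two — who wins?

C

Round 1 first-place votes: C 38, D 0, E 0, A 0, B 22.
C and B advance.
Runoff: C is preferred to B by 38 voters; B by 22.
C wins the runoff.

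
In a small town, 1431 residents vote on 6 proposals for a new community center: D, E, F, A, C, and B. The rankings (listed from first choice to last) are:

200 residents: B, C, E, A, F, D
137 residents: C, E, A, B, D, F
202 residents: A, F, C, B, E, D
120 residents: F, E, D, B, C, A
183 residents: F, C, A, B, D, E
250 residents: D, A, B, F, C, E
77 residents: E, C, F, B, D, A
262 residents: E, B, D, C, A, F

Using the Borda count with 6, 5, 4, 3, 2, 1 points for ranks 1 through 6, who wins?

D: 200·1 + 137·2 + 202·1 + 120·4 + 183·2 + 250·6 + 77·2 + 262·4 = 4224
E: 200·4 + 137·5 + 202·2 + 120·5 + 183·1 + 250·1 + 77·6 + 262·6 = 4956
F: 200·2 + 137·1 + 202·5 + 120·6 + 183·6 + 250·3 + 77·4 + 262·1 = 4685
A: 200·3 + 137·4 + 202·6 + 120·1 + 183·4 + 250·5 + 77·1 + 262·2 = 5063
C: 200·5 + 137·6 + 202·4 + 120·2 + 183·5 + 250·2 + 77·5 + 262·3 = 5456
B: 200·6 + 137·3 + 202·3 + 120·3 + 183·3 + 250·4 + 77·3 + 262·5 = 5667
B has the highest Borda score (5667).

B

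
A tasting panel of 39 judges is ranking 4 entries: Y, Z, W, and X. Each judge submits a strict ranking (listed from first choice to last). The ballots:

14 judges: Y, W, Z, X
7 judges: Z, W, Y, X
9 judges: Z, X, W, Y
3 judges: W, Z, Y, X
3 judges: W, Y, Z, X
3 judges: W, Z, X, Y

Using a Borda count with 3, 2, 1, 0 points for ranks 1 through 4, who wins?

W

Y: 14·3 + 7·1 + 9·0 + 3·1 + 3·2 + 3·0 = 58
Z: 14·1 + 7·3 + 9·3 + 3·2 + 3·1 + 3·2 = 77
W: 14·2 + 7·2 + 9·1 + 3·3 + 3·3 + 3·3 = 78
X: 14·0 + 7·0 + 9·2 + 3·0 + 3·0 + 3·1 = 21
W has the highest Borda score (78).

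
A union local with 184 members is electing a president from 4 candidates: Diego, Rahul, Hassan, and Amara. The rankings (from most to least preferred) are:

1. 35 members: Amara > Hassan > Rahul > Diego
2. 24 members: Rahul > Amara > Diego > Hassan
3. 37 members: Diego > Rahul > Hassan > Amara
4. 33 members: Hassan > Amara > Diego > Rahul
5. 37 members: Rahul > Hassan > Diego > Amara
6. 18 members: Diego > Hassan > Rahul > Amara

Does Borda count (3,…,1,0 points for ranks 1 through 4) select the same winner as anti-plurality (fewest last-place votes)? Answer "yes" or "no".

yes

Borda — scores: Diego 259, Rahul 310, Hassan 316, Amara 219. Winner: Hassan.
Anti-plurality — last-place votes: Diego 35, Rahul 33, Hassan 24, Amara 92. Winner: Hassan.
The two methods agree.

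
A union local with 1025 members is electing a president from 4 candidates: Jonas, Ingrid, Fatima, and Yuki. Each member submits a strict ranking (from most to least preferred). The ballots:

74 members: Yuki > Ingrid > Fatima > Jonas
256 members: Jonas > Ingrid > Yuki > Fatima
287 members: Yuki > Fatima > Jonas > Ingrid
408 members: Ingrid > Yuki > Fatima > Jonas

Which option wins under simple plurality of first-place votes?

Ingrid

First-place votes: Jonas 256, Ingrid 408, Fatima 0, Yuki 361.
Ingrid has the most first-place votes.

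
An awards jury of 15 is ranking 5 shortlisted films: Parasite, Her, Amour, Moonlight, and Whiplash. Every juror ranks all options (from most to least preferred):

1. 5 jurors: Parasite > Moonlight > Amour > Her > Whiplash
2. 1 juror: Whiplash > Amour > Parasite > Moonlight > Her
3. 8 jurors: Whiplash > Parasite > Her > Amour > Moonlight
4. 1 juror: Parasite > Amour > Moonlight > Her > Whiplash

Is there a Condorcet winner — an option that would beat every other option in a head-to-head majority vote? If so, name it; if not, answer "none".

Whiplash

Whiplash vs Parasite: 9–6 for Whiplash.
Whiplash vs Her: 9–6 for Whiplash.
Whiplash vs Amour: 9–6 for Whiplash.
Whiplash vs Moonlight: 9–6 for Whiplash.
Whiplash beats every other option head-to-head.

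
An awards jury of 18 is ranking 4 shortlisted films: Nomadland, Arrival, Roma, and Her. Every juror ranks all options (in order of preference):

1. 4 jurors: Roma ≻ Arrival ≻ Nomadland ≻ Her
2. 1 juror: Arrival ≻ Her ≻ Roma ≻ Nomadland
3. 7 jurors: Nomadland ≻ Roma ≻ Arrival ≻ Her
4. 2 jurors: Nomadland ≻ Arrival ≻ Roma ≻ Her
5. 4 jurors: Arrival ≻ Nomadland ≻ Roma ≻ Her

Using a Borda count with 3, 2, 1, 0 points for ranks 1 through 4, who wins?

Nomadland

Nomadland: 4·1 + 1·0 + 7·3 + 2·3 + 4·2 = 39
Arrival: 4·2 + 1·3 + 7·1 + 2·2 + 4·3 = 34
Roma: 4·3 + 1·1 + 7·2 + 2·1 + 4·1 = 33
Her: 4·0 + 1·2 + 7·0 + 2·0 + 4·0 = 2
Nomadland has the highest Borda score (39).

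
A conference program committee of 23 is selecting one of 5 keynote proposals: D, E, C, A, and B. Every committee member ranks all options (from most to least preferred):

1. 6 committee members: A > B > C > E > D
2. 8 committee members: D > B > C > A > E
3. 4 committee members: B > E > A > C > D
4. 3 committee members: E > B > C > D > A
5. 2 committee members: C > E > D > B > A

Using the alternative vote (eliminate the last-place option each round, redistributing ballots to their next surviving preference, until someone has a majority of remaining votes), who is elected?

Round 1: D 8, E 3, C 2, A 6, B 4. Eliminate C.
Round 2: D 8, E 5, A 6, B 4. Eliminate B.
Round 3: D 8, E 9, A 6. Eliminate A.
Round 4: D 8, E 15. E has a majority.

E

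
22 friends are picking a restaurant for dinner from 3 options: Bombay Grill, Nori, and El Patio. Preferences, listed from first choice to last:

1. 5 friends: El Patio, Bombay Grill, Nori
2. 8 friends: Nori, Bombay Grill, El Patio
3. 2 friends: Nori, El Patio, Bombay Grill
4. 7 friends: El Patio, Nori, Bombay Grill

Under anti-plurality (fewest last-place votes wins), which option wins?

Nori

Last-place votes: Bombay Grill 9, Nori 5, El Patio 8.
Nori is ranked last by the fewest voters, so Nori wins.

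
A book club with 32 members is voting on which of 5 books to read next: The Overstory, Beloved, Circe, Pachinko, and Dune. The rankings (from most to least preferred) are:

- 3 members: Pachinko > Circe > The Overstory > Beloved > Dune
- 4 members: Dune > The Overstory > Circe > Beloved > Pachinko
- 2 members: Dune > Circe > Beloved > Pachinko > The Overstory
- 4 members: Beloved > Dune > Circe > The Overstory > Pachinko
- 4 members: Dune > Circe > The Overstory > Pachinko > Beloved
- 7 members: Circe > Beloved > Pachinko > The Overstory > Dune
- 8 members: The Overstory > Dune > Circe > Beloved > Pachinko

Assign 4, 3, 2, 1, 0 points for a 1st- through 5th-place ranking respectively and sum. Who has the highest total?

Circe

The Overstory: 3·2 + 4·3 + 2·0 + 4·1 + 4·2 + 7·1 + 8·4 = 69
Beloved: 3·1 + 4·1 + 2·2 + 4·4 + 4·0 + 7·3 + 8·1 = 56
Circe: 3·3 + 4·2 + 2·3 + 4·2 + 4·3 + 7·4 + 8·2 = 87
Pachinko: 3·4 + 4·0 + 2·1 + 4·0 + 4·1 + 7·2 + 8·0 = 32
Dune: 3·0 + 4·4 + 2·4 + 4·3 + 4·4 + 7·0 + 8·3 = 76
Circe has the highest Borda score (87).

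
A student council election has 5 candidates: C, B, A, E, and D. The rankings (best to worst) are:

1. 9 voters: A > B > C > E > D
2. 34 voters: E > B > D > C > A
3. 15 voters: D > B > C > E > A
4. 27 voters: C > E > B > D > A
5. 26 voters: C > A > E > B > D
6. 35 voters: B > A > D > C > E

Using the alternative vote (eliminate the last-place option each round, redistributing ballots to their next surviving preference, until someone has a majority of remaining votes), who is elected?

B

Round 1: C 53, B 35, A 9, E 34, D 15. Eliminate A.
Round 2: C 53, B 44, E 34, D 15. Eliminate D.
Round 3: C 53, B 59, E 34. Eliminate E.
Round 4: C 53, B 93. B has a majority.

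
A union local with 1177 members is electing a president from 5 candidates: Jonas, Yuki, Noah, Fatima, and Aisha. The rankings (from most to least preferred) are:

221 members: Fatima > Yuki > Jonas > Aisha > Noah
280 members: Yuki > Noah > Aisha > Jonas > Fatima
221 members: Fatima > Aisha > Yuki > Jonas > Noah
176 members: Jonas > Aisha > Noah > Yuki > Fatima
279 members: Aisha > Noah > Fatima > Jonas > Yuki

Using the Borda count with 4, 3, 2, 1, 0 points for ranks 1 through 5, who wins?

Aisha

Jonas: 221·2 + 280·1 + 221·1 + 176·4 + 279·1 = 1926
Yuki: 221·3 + 280·4 + 221·2 + 176·1 + 279·0 = 2401
Noah: 221·0 + 280·3 + 221·0 + 176·2 + 279·3 = 2029
Fatima: 221·4 + 280·0 + 221·4 + 176·0 + 279·2 = 2326
Aisha: 221·1 + 280·2 + 221·3 + 176·3 + 279·4 = 3088
Aisha has the highest Borda score (3088).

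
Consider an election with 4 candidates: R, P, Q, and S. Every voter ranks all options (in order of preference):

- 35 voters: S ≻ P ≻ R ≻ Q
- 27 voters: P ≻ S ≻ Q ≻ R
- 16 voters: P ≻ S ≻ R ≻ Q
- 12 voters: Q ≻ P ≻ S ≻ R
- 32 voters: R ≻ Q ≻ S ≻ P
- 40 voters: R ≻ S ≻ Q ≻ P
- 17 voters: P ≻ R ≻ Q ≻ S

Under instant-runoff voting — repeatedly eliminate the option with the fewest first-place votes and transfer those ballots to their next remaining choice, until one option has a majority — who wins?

Round 1: R 72, P 60, Q 12, S 35. Eliminate Q.
Round 2: R 72, P 72, S 35. Eliminate S.
Round 3: R 72, P 107. P has a majority.

P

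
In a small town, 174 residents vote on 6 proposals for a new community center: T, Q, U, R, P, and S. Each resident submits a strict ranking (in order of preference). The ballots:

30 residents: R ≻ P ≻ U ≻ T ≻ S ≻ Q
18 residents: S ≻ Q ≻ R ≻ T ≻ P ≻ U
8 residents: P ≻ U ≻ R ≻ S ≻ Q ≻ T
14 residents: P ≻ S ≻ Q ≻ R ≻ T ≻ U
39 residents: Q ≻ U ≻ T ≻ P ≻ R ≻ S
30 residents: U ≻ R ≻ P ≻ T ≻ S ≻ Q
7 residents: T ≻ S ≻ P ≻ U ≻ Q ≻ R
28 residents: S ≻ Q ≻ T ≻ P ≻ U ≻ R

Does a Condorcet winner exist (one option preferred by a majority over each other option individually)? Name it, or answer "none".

none

Checking pairwise contests:
Q beats T 107–67.
P beats Q 89–85.
Q beats U 99–75.
Q beats R 106–68.
T beats P 92–82.
T beats S 106–68.
Every option loses at least one head-to-head, so there is no Condorcet winner.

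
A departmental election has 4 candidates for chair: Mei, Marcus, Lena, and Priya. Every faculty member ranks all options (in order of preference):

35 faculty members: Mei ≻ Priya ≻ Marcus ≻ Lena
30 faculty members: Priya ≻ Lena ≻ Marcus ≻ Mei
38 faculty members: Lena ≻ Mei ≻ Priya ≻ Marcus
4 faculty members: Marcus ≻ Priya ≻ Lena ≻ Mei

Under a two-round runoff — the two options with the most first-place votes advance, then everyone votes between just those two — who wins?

Lena

Round 1 first-place votes: Mei 35, Marcus 4, Lena 38, Priya 30.
Lena and Mei advance.
Runoff: Lena is preferred to Mei by 72 voters; Mei by 35.
Lena wins the runoff.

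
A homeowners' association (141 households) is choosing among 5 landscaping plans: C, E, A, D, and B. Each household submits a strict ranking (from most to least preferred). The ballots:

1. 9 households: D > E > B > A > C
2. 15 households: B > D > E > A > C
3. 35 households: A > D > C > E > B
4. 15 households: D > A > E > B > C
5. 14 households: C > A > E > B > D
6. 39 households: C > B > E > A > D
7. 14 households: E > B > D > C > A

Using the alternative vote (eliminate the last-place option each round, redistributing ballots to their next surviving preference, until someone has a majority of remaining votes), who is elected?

A

Round 1: C 53, E 14, A 35, D 24, B 15. Eliminate E.
Round 2: C 53, A 35, D 24, B 29. Eliminate D.
Round 3: C 53, A 50, B 38. Eliminate B.
Round 4: C 67, A 74. A has a majority.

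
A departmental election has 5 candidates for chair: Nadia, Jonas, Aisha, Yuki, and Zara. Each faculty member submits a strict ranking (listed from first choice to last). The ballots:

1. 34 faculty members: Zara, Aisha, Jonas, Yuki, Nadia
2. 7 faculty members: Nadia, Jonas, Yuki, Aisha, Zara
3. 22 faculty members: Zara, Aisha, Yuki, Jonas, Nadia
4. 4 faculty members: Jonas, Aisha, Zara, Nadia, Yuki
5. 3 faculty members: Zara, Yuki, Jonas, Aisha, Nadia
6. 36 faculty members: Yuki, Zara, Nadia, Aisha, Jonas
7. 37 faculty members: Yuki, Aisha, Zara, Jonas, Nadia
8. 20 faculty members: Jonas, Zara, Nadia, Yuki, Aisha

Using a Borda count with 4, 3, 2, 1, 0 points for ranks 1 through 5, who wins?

Zara

Nadia: 34·0 + 7·4 + 22·0 + 4·1 + 3·0 + 36·2 + 37·0 + 20·2 = 144
Jonas: 34·2 + 7·3 + 22·1 + 4·4 + 3·2 + 36·0 + 37·1 + 20·4 = 250
Aisha: 34·3 + 7·1 + 22·3 + 4·3 + 3·1 + 36·1 + 37·3 + 20·0 = 337
Yuki: 34·1 + 7·2 + 22·2 + 4·0 + 3·3 + 36·4 + 37·4 + 20·1 = 413
Zara: 34·4 + 7·0 + 22·4 + 4·2 + 3·4 + 36·3 + 37·2 + 20·3 = 486
Zara has the highest Borda score (486).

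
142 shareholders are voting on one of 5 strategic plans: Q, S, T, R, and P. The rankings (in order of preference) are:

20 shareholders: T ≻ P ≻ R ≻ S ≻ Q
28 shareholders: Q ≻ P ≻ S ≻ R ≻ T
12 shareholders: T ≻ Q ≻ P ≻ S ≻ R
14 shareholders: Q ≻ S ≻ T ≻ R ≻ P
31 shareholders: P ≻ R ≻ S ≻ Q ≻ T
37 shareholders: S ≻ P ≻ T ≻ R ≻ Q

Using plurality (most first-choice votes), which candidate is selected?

First-place votes: Q 42, S 37, T 32, R 0, P 31.
Q has the most first-place votes.

Q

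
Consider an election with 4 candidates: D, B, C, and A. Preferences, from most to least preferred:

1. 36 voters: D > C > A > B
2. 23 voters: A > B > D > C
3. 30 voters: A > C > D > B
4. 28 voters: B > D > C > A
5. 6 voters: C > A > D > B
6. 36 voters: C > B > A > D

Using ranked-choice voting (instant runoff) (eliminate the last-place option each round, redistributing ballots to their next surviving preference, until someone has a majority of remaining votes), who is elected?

A

Round 1: D 36, B 28, C 42, A 53. Eliminate B.
Round 2: D 64, C 42, A 53. Eliminate C.
Round 3: D 64, A 95. A has a majority.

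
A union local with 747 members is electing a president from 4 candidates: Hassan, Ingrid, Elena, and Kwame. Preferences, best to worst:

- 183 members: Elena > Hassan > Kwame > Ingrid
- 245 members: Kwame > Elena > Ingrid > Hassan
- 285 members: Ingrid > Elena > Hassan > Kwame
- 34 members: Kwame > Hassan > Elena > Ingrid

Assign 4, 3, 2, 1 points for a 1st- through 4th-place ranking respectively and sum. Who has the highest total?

Elena

Hassan: 183·3 + 245·1 + 285·2 + 34·3 = 1466
Ingrid: 183·1 + 245·2 + 285·4 + 34·1 = 1847
Elena: 183·4 + 245·3 + 285·3 + 34·2 = 2390
Kwame: 183·2 + 245·4 + 285·1 + 34·4 = 1767
Elena has the highest Borda score (2390).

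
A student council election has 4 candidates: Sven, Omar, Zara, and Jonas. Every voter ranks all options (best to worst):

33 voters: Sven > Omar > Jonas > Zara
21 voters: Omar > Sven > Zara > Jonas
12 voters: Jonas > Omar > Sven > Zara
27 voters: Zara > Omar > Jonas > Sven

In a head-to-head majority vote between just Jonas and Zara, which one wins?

Voters preferring Jonas to Zara: 45; preferring Zara to Jonas: 48.
Zara wins the head-to-head.

Zara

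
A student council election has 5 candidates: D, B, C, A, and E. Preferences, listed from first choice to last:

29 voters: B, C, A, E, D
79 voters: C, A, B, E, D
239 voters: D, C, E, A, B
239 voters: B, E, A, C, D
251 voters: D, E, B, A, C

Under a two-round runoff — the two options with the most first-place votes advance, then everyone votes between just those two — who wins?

Round 1 first-place votes: D 490, B 268, C 79, A 0, E 0.
D and B advance.
Runoff: D is preferred to B by 490 voters; B by 347.
D wins the runoff.

D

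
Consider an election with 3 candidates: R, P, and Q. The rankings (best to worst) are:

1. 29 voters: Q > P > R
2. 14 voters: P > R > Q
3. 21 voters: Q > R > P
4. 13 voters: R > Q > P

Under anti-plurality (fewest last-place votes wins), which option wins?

Last-place votes: R 29, P 34, Q 14.
Q is ranked last by the fewest voters, so Q wins.

Q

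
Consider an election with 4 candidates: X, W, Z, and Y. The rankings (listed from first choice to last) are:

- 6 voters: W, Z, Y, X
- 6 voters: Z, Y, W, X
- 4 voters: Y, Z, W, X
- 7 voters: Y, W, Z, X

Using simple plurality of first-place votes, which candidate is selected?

Y

First-place votes: X 0, W 6, Z 6, Y 11.
Y has the most first-place votes.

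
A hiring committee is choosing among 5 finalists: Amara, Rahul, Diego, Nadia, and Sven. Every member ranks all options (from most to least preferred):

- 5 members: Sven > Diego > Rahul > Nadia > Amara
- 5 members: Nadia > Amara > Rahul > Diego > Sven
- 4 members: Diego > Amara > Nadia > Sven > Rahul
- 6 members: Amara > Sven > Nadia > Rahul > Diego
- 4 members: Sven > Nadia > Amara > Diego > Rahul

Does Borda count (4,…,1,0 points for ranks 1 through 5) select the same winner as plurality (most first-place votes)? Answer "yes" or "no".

no

Borda — scores: Amara 59, Rahul 26, Diego 40, Nadia 57, Sven 58. Winner: Amara.
Plurality — first-place votes: Amara 6, Rahul 0, Diego 4, Nadia 5, Sven 9. Winner: Sven.
The two methods disagree.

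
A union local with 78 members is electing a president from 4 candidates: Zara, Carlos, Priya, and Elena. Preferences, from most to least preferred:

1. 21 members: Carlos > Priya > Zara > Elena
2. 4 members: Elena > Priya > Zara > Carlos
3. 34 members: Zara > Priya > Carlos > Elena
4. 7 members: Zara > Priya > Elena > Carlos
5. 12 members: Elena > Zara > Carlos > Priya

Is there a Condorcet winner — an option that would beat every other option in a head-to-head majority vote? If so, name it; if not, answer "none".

Zara

Zara vs Carlos: 57–21 for Zara.
Zara vs Priya: 53–25 for Zara.
Zara vs Elena: 62–16 for Zara.
Zara beats every other option head-to-head.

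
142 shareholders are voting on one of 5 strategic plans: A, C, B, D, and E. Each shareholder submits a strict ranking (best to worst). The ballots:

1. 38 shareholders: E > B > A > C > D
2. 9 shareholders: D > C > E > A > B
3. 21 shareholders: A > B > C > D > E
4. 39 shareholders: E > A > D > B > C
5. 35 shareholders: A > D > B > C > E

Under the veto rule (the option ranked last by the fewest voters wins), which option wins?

A

Last-place votes: A 0, C 39, B 9, D 38, E 56.
A is ranked last by the fewest voters, so A wins.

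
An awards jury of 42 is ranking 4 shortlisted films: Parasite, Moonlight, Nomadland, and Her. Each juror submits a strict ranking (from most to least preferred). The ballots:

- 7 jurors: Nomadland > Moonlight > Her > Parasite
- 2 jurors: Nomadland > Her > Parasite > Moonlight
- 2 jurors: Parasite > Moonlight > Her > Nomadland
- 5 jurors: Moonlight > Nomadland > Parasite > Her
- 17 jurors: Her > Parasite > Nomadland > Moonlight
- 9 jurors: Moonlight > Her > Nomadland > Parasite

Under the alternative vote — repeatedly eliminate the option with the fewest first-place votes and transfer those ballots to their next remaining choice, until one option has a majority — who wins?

Moonlight

Round 1: Parasite 2, Moonlight 14, Nomadland 9, Her 17. Eliminate Parasite.
Round 2: Moonlight 16, Nomadland 9, Her 17. Eliminate Nomadland.
Round 3: Moonlight 23, Her 19. Moonlight has a majority.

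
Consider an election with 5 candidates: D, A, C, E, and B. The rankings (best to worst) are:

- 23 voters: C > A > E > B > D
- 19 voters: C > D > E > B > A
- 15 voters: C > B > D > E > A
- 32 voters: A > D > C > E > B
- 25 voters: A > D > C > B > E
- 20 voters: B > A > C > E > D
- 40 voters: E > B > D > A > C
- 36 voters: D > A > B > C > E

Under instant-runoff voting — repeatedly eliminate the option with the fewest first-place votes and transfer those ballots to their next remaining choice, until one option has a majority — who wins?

A

Round 1: D 36, A 57, C 57, E 40, B 20. Eliminate B.
Round 2: D 36, A 77, C 57, E 40. Eliminate D.
Round 3: A 113, C 57, E 40. A has a majority.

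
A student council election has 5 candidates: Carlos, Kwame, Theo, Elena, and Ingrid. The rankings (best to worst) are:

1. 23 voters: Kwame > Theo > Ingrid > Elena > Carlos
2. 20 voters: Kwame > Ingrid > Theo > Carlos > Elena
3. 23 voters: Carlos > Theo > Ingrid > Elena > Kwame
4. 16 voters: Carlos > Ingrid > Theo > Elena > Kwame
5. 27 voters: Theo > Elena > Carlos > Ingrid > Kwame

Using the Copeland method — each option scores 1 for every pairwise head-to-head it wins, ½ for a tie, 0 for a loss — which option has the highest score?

Theo

Carlos: beats Kwame, Elena, and Ingrid; loses to Theo → score 3.
Kwame: loses to Carlos, Theo, Elena, and Ingrid → score 0.
Theo: beats Carlos, Kwame, Elena, and Ingrid → score 4.
Elena: beats Kwame; loses to Carlos, Theo, and Ingrid → score 1.
Ingrid: beats Kwame and Elena; loses to Carlos and Theo → score 2.
Theo has the best pairwise record.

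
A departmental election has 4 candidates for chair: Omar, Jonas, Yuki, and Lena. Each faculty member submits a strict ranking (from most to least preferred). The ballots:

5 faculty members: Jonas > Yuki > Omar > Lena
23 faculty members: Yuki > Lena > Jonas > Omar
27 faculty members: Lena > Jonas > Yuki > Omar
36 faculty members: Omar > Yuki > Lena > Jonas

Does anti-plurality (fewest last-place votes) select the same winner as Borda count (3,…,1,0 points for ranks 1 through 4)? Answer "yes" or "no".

yes

Anti-plurality — last-place votes: Omar 50, Jonas 36, Yuki 0, Lena 5. Winner: Yuki.
Borda — scores: Omar 113, Jonas 92, Yuki 178, Lena 163. Winner: Yuki.
The two methods agree.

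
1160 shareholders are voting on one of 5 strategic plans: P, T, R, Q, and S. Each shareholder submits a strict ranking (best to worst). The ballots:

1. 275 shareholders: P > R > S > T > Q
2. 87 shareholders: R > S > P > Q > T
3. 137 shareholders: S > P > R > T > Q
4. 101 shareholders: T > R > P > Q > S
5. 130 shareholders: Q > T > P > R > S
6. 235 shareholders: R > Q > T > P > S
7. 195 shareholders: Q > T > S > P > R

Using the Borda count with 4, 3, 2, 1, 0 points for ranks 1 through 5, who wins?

P: 275·4 + 87·2 + 137·3 + 101·2 + 130·2 + 235·1 + 195·1 = 2577
T: 275·1 + 87·0 + 137·1 + 101·4 + 130·3 + 235·2 + 195·3 = 2261
R: 275·3 + 87·4 + 137·2 + 101·3 + 130·1 + 235·4 + 195·0 = 2820
Q: 275·0 + 87·1 + 137·0 + 101·1 + 130·4 + 235·3 + 195·4 = 2193
S: 275·2 + 87·3 + 137·4 + 101·0 + 130·0 + 235·0 + 195·2 = 1749
R has the highest Borda score (2820).

R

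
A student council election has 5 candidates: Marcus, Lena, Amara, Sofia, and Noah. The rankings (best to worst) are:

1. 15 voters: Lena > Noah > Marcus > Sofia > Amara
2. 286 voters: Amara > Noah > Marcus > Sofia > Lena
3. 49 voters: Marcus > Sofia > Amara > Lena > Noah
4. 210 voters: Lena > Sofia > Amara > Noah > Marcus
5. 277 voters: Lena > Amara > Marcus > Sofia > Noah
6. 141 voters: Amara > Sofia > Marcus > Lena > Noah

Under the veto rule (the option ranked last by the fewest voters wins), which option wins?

Last-place votes: Marcus 210, Lena 286, Amara 15, Sofia 0, Noah 467.
Sofia is ranked last by the fewest voters, so Sofia wins.

Sofia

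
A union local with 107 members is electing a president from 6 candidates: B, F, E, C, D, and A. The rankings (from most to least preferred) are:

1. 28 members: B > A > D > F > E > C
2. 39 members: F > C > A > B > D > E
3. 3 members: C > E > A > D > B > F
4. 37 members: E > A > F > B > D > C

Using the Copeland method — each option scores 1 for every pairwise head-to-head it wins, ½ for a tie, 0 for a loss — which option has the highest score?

B: beats E, C, and D; loses to F and A → score 3.
F: beats B, E, C, and D; loses to A → score 4.
E: beats C; loses to B, F, D, and A → score 1.
C: loses to B, F, E, D, and A → score 0.
D: beats E and C; loses to B, F, and A → score 2.
A: beats B, F, E, C, and D → score 5.
A has the best pairwise record.

A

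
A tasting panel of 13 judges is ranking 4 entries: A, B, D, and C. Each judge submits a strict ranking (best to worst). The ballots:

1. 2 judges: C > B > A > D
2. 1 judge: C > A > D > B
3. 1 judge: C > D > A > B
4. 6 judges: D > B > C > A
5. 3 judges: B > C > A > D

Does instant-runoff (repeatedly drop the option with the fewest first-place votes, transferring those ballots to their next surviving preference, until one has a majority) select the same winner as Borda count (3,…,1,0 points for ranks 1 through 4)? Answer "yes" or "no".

no

Instant-runoff — R1 A 0, B 3, D 6, C 4 (A out); R2 B 3, D 6, C 4 (B out); R3 D 6, C 7 (C winner). Winner: C.
Borda — scores: A 8, B 25, D 21, C 24. Winner: B.
The two methods disagree.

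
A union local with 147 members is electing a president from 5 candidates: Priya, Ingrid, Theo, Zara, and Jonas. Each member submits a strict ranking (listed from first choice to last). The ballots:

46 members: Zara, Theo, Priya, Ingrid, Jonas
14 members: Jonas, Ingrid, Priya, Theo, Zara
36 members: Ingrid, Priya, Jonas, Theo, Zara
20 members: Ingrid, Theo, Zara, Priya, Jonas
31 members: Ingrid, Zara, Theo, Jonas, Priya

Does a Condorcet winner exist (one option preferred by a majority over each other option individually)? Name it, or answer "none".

Ingrid vs Priya: 101–46 for Ingrid.
Ingrid vs Theo: 101–46 for Ingrid.
Ingrid vs Zara: 101–46 for Ingrid.
Ingrid vs Jonas: 133–14 for Ingrid.
Ingrid beats every other option head-to-head.

Ingrid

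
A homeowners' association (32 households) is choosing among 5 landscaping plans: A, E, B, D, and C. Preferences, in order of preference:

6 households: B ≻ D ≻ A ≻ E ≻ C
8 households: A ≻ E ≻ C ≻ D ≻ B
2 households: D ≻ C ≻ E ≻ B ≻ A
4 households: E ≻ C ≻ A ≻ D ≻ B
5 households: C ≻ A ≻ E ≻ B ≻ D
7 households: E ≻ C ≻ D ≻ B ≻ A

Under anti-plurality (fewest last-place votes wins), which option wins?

Last-place votes: A 9, E 0, B 12, D 5, C 6.
E is ranked last by the fewest voters, so E wins.

E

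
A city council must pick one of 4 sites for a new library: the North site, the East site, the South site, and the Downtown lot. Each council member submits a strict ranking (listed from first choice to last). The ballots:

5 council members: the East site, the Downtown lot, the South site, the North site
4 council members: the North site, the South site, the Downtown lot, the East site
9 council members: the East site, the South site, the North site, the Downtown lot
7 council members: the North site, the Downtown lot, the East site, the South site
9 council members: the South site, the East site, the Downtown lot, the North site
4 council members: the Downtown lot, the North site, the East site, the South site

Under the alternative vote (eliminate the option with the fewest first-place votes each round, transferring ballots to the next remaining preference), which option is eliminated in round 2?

the South site

Round 1: the North site 11, the East site 14, the South site 9, the Downtown lot 4. Eliminate the Downtown lot.
Round 2: the North site 15, the East site 14, the South site 9. Eliminate the South site.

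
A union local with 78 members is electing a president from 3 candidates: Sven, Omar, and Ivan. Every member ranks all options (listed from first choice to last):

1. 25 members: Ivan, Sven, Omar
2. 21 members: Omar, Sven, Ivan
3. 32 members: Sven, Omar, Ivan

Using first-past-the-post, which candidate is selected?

First-place votes: Sven 32, Omar 21, Ivan 25.
Sven has the most first-place votes.

Sven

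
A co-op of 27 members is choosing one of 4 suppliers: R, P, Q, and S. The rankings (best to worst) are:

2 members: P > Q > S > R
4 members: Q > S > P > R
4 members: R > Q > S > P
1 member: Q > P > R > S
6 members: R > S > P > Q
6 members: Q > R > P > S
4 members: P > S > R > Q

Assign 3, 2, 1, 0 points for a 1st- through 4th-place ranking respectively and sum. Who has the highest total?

R: 2·0 + 4·0 + 4·3 + 1·1 + 6·3 + 6·2 + 4·1 = 47
P: 2·3 + 4·1 + 4·0 + 1·2 + 6·1 + 6·1 + 4·3 = 36
Q: 2·2 + 4·3 + 4·2 + 1·3 + 6·0 + 6·3 + 4·0 = 45
S: 2·1 + 4·2 + 4·1 + 1·0 + 6·2 + 6·0 + 4·2 = 34
R has the highest Borda score (47).

R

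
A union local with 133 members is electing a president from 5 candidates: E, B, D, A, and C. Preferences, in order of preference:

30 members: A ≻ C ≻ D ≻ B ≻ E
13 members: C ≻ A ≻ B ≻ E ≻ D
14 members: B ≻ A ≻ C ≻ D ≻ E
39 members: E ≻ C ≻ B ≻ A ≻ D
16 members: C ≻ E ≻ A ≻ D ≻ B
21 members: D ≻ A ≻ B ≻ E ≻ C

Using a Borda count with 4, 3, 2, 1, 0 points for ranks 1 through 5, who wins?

C

E: 30·0 + 13·1 + 14·0 + 39·4 + 16·3 + 21·1 = 238
B: 30·1 + 13·2 + 14·4 + 39·2 + 16·0 + 21·2 = 232
D: 30·2 + 13·0 + 14·1 + 39·0 + 16·1 + 21·4 = 174
A: 30·4 + 13·3 + 14·3 + 39·1 + 16·2 + 21·3 = 335
C: 30·3 + 13·4 + 14·2 + 39·3 + 16·4 + 21·0 = 351
C has the highest Borda score (351).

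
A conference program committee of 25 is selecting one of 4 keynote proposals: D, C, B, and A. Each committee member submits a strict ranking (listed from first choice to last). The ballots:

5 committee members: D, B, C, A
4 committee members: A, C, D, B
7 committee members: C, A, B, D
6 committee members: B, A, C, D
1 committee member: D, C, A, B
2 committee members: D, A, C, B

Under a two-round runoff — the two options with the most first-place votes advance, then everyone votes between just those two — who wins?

Round 1 first-place votes: D 8, C 7, B 6, A 4.
D and C advance.
Runoff: D is preferred to C by 8 voters; C by 17.
C wins the runoff.

C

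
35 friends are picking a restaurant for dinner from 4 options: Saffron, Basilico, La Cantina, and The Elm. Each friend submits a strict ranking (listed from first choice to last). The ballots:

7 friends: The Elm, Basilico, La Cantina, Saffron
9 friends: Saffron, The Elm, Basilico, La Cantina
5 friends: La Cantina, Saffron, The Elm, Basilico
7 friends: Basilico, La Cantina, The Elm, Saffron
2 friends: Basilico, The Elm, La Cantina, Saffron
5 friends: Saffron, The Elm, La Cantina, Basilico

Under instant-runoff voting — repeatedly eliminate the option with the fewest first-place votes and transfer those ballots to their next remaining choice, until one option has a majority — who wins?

Round 1: Saffron 14, Basilico 9, La Cantina 5, The Elm 7. Eliminate La Cantina.
Round 2: Saffron 19, Basilico 9, The Elm 7. Saffron has a majority.

Saffron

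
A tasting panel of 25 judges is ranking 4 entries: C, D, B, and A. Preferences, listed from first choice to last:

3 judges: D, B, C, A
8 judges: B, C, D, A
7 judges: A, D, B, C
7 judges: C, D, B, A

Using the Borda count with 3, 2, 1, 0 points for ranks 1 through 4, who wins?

D

C: 3·1 + 8·2 + 7·0 + 7·3 = 40
D: 3·3 + 8·1 + 7·2 + 7·2 = 45
B: 3·2 + 8·3 + 7·1 + 7·1 = 44
A: 3·0 + 8·0 + 7·3 + 7·0 = 21
D has the highest Borda score (45).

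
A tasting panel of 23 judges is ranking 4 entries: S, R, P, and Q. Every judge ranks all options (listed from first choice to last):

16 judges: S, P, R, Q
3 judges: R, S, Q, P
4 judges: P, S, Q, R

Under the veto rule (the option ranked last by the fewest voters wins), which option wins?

S

Last-place votes: S 0, R 4, P 3, Q 16.
S is ranked last by the fewest voters, so S wins.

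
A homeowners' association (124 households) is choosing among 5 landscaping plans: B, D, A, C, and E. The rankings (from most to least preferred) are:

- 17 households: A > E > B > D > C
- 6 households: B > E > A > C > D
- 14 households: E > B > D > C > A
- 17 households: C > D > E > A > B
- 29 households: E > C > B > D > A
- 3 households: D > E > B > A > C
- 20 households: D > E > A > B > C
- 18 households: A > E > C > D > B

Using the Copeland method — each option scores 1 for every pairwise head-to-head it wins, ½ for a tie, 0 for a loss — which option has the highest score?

B: beats D; loses to A, C, and E → score 1.
D: beats A; loses to B, C, and E → score 1.
A: beats B and C; loses to D and E → score 2.
C: beats B and D; loses to A and E → score 2.
E: beats B, D, A, and C → score 4.
E has the best pairwise record.

E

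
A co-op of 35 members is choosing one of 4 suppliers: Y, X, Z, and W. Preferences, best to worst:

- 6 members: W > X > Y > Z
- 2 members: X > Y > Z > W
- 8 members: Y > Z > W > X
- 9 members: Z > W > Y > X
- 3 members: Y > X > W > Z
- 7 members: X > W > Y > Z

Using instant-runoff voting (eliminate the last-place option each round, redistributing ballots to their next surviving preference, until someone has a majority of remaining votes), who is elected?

Y

Round 1: Y 11, X 9, Z 9, W 6. Eliminate W.
Round 2: Y 11, X 15, Z 9. Eliminate Z.
Round 3: Y 20, X 15. Y has a majority.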